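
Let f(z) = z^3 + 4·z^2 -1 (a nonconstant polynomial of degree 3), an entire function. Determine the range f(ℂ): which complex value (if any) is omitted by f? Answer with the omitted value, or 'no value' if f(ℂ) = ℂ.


Little Picard bounds the complement of f(ℂ) to at most one point.
For every w ∈ ℂ, the equation p(z) − w = 0 is a nonconstant polynomial in z and hence has at least one root by the fundamental theorem of algebra. So p is surjective onto ℂ, omitting no value.

Omitted value: no value.


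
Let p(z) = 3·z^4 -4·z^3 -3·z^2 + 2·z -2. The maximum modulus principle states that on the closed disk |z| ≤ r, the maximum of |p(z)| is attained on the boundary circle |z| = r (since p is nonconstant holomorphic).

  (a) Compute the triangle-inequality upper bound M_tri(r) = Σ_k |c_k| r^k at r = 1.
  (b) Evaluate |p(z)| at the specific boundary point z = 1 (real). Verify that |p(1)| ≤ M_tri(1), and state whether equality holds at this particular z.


Coefficients: c_0 = -2, c_1 = 2, c_2 = -3, c_3 = -4, c_4 = 3. Radius r = 1.
Part (a). Triangle bound: M_tri(r) = Σ_k |c_k| r^k
  = |-2|·1^0 + |2|·1^1 + |-3|·1^2 + |-4|·1^3 + |3|·1^4
  = 2 + 2 + 3 + 4 + 3 = 14.
This bounds M(r) := max_{|z|=r} |p(z)| from above; equality holds iff all terms c_k z^k can be made to align in phase at a single z on |z|=r.
Part (b). At z = 1 (real, on the circle |z| = r):
  p(1) = (-2)·1^0 + (2)·1^1 + (-3)·1^2 + (-4)·1^3 + (3)·1^4 = -4.
  |p(1)| = 4.
Check: |p(1)| = 4 ≤ 14 = M_tri(1). ✓ Equality does not hold at z = 1 (the coefficients have mixed signs, so the terms do not all align in phase there).

M_tri(1) = 14; |p(1)| = 4; equality at z=1: no.


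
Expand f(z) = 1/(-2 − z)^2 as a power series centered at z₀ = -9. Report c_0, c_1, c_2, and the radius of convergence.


Let w = z − z₀, so z = z₀ + w.
Then -2 − z = -2 − (z₀ + w) = (-2 − z₀) − w = 7 − w.
f(z) = 1/(7 − w)^2 = (1/(7)^2) · (1 − w/(7))^{−2}.
By the binomial series (1−u)^{−2} = Σ_{n≥0} C(n+1, 1) u^n for |u|<1, with u = w/(7):
  c_n = C(n+1, 1) / (7)^(n+2).
  c_0 = 1/(7)^2 = 1/49.
  c_1 = 2/(7)^3 = 2/343.
  c_2 = 3/(7)^4 = 3/2401.
The series is valid for |w/d| < 1, i.e. |z − z₀| < |d|.
Radius of convergence: R = |-2 − z₀| = |7| = 7 (distance from z₀ to the singularity z = -2).

c_0 = 1/49, c_1 = 2/343, c_2 = 3/2401; R = 7.


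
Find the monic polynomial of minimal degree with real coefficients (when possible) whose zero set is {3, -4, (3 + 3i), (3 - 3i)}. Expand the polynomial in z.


The polynomial is p(z) = ∏_{α ∈ S} (z − α), where S = {3, -4, (3 + 3i), (3 - 3i)}.
Expanding the product yields: p(z) = z^4 -5·z^3 + 90·z -216.
Note conjugate pairs combine to real quadratics: (z − (3+3i))(z − (3−3i)) = z² − 6z + 18.
The resulting polynomial has degree 4 and real coefficients as required.

p(z) = z^4 -5·z^3 + 90·z -216.


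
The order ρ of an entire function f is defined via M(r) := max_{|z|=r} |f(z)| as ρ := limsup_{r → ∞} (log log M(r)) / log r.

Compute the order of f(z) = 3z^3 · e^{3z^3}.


M(r) = max_{|z|=r} |3|·|z|^3·|e^{3z^3}| = 3·r^3 · e^{3r^3} (the factors attain their maxima compatibly on |z|=r). Then log M(r) = log 3 + 3·log r + 3r^3, dominated by the last term, so log log M(r) ~ 3·log r. The polynomial factor 3z^3 contributes only a log r term and does not affect the order. ρ = 3.
Therefore ρ = 3.

Order ρ = 3.


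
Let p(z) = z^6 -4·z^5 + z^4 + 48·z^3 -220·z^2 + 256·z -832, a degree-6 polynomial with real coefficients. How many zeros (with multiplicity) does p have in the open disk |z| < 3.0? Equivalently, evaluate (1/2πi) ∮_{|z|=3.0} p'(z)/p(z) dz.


The zeros of p are: -4, (2 + 3i), (2 - 3i), 4, (0 + 2i), (0 - 2i).
Their magnitudes are: 4, 3.606, 3.606, 4, 2, 2.
Zeros with |z| < R = 3.0: (0 + 2i), (0 - 2i).
Count = 2.
By the argument principle, (1/2πi) ∮_{|z|=R} p'(z)/p(z) dz equals exactly this count.

Number of zeros inside |z| < 3.0: 2.


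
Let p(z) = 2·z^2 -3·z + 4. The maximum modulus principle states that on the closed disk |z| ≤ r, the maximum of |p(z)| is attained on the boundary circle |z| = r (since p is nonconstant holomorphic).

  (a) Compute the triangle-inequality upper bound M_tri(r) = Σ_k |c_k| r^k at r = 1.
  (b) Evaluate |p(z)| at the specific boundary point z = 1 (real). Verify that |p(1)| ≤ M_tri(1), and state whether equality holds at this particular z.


Coefficients: c_0 = 4, c_1 = -3, c_2 = 2. Radius r = 1.
Part (a). Triangle bound: M_tri(r) = Σ_k |c_k| r^k
  = |4|·1^0 + |-3|·1^1 + |2|·1^2
  = 4 + 3 + 2 = 9.
This bounds M(r) := max_{|z|=r} |p(z)| from above; equality holds iff all terms c_k z^k can be made to align in phase at a single z on |z|=r.
Part (b). At z = 1 (real, on the circle |z| = r):
  p(1) = (4)·1^0 + (-3)·1^1 + (2)·1^2 = 3.
  |p(1)| = 3.
Check: |p(1)| = 3 ≤ 9 = M_tri(1). ✓ Equality does not hold at z = 1 (the coefficients have mixed signs, so the terms do not all align in phase there).

M_tri(1) = 9; |p(1)| = 3; equality at z=1: no.


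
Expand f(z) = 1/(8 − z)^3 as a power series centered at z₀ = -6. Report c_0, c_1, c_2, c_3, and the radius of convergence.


Let w = z − z₀, so z = z₀ + w.
Then 8 − z = 8 − (z₀ + w) = (8 − z₀) − w = 14 − w.
f(z) = 1/(14 − w)^3 = (1/(14)^3) · (1 − w/(14))^{−3}.
By the binomial series (1−u)^{−3} = Σ_{n≥0} C(n+2, 2) u^n for |u|<1, with u = w/(14):
  c_n = C(n+2, 2) / (14)^(n+3).
  c_0 = 1/(14)^3 = 1/2744.
  c_1 = 3/(14)^4 = 3/38416.
  c_2 = 6/(14)^5 = 3/268912.
  c_3 = 10/(14)^6 = 5/3764768.
The series is valid for |w/d| < 1, i.e. |z − z₀| < |d|.
Radius of convergence: R = |8 − z₀| = |14| = 14 (distance from z₀ to the singularity z = 8).

c_0 = 1/2744, c_1 = 3/38416, c_2 = 3/268912, c_3 = 5/3764768; R = 14.


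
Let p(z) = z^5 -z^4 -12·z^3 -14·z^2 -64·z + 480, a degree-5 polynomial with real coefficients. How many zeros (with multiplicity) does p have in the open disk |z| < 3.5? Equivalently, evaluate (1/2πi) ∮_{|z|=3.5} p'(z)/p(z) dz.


The zeros of p are: (-1 + 3i), (-1 - 3i), 3, 4, -4.
Their magnitudes are: 3.162, 3.162, 3, 4, 4.
Zeros with |z| < R = 3.5: (-1 + 3i), (-1 - 3i), 3.
Count = 3.
By the argument principle, (1/2πi) ∮_{|z|=R} p'(z)/p(z) dz equals exactly this count.

Number of zeros inside |z| < 3.5: 3.


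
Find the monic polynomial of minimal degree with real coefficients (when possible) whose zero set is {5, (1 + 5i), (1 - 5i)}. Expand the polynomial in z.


The polynomial is p(z) = ∏_{α ∈ S} (z − α), where S = {5, (1 + 5i), (1 - 5i)}.
Expanding the product yields: p(z) = z^3 -7·z^2 + 36·z -130.
Note conjugate pairs combine to real quadratics: (z − (1+5i))(z − (1−5i)) = z² − 2z + 26.
The resulting polynomial has degree 3 and real coefficients as required.

p(z) = z^3 -7·z^2 + 36·z -130.


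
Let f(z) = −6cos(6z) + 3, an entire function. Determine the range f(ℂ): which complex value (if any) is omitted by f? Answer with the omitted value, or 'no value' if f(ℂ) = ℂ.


Little Picard bounds the complement of f(ℂ) to at most one point.
cos is entire and surjective onto ℂ: for every w ∈ ℂ, cos(ζ) = w has a solution ζ ∈ ℂ (e.g., via the complex inverse arccos). With ζ = 6z this gives z = ζ/(6). Then -6·cos(6z) takes every value in -6·ℂ = ℂ, and adding 3 is a bijection of ℂ. So f is surjective and omits no value. (Note: only on the real line is cos bounded by [−1, 1].)

Omitted value: no value.


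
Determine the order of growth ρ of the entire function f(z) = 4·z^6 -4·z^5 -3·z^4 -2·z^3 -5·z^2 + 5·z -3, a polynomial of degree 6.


|f(z)| ≤ Σ|c_k|·r^k = O(r^6) as r → ∞. Polynomial growth is O(e^{r^ε}) for every ε > 0 (since r^6/e^{r^ε} → 0), so ρ ≤ ε for all ε > 0, i.e. ρ = 0. Every nonconstant polynomial has order 0.
Therefore ρ = 0.

Order ρ = 0.


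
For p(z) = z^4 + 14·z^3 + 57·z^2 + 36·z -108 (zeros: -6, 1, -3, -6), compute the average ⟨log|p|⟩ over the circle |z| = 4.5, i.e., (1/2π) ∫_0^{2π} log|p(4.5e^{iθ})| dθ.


Zeros: -6, -6, -3, 1; r = 4.5.
Inside |z| < r: -3, 1. Outside (|z| ≥ r): -6, -6.
p(0) = -108, so log|p(0)| = log(108) = 4.6821.
Apply Jensen: I(r) = log|p(0)| + Σ_k log(r/|z_k|), summed over zeros inside |z| < r.
  log(r/|z_k|) for z_k = 1: log(4.5/1) = 1.5041
  log(r/|z_k|) for z_k = -3: log(4.5/3) = 0.4055
  Outside zeros (-6, -6) contribute nothing to the Jensen sum.
Sum over inside zeros: 1.9095.
I(r) = log|p(0)| + (inside sum) = 4.6821 + 1.9095 = 6.5917.
Note: since some zeros are outside |z| ≤ r, the simplified n·log(r) form does NOT apply — only the inside zeros contribute.

I(r) ≈ 6.5917.


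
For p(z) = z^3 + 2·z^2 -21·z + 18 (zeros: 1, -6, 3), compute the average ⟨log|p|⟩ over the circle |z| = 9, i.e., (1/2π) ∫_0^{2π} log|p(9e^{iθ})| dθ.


Zeros: -6, 1, 3; r = 9.
Inside |z| < r: -6, 1, 3. Outside (|z| ≥ r): ∅.
p(0) = 18, so log|p(0)| = log(18) = 2.8904.
Apply Jensen: I(r) = log|p(0)| + Σ_k log(r/|z_k|), summed over zeros inside |z| < r.
  log(r/|z_k|) for z_k = 1: log(9/1) = 2.1972
  log(r/|z_k|) for z_k = -6: log(9/6) = 0.4055
  log(r/|z_k|) for z_k = 3: log(9/3) = 1.0986
Sum over inside zeros: 3.7013.
I(r) = log|p(0)| + (inside sum) = 2.8904 + 3.7013 = 6.5917.
Closed form (all zeros inside, monic): I(r) = n·log(r) = 3·log(9) = 6.5917. ✓

I(r) ≈ 6.5917.


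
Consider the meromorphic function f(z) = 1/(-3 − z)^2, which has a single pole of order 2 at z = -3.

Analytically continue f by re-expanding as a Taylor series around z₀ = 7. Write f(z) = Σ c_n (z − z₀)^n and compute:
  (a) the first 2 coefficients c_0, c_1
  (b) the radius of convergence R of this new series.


Let w = z − z₀, so z = z₀ + w.
Then -3 − z = -3 − (z₀ + w) = (-3 − z₀) − w = -10 − w.
f(z) = 1/(-10 − w)^2 = (1/(-10)^2) · (1 − w/(-10))^{−2}.
By the binomial series (1−u)^{−2} = Σ_{n≥0} C(n+1, 1) u^n for |u|<1, with u = w/(-10):
  c_n = C(n+1, 1) / (-10)^(n+2).
  c_0 = 1/(-10)^2 = 1/100.
  c_1 = 2/(-10)^3 = -1/500.
The series is valid for |w/d| < 1, i.e. |z − z₀| < |d|.
Radius of convergence: R = |-3 − z₀| = |-10| = 10 (distance from z₀ to the singularity z = -3).

c_0 = 1/100, c_1 = -1/500; R = 10.


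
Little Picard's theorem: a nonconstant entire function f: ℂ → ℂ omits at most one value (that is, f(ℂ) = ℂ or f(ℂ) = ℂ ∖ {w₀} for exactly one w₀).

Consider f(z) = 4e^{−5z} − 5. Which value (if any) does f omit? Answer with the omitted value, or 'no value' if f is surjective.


Little Picard bounds the complement of f(ℂ) to at most one point.
e^{−5z} is never zero on ℂ, so 4·e^{−5z} takes every value in ℂ ∖ {0}. Adding -5 shifts the range to ℂ ∖ {-5}. Thus f omits exactly the value -5.

Omitted value: -5.


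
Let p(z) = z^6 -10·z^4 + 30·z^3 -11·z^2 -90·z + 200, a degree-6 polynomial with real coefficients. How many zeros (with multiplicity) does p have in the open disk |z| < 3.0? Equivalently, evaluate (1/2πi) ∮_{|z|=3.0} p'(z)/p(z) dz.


The zeros of p are: -2, (1 + 2i), (1 - 2i), (2 + 1i), (2 - 1i), -4.
Their magnitudes are: 2, 2.236, 2.236, 2.236, 2.236, 4.
Zeros with |z| < R = 3.0: -2, (1 + 2i), (1 - 2i), (2 + 1i), (2 - 1i).
Count = 5.
By the argument principle, (1/2πi) ∮_{|z|=R} p'(z)/p(z) dz equals exactly this count.

Number of zeros inside |z| < 3.0: 5.


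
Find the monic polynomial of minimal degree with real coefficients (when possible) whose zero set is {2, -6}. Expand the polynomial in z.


The polynomial is p(z) = ∏_{α ∈ S} (z − α), where S = {2, -6}.
Expanding the product yields: p(z) = z^2 + 4·z -12.
The resulting polynomial has degree 2 and real coefficients as required.

p(z) = z^2 + 4·z -12.


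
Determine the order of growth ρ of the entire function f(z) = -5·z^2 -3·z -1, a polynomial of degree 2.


|f(z)| ≤ Σ|c_k|·r^k = O(r^2) as r → ∞. Polynomial growth is O(e^{r^ε}) for every ε > 0 (since r^2/e^{r^ε} → 0), so ρ ≤ ε for all ε > 0, i.e. ρ = 0. Every nonconstant polynomial has order 0.
Therefore ρ = 0.

Order ρ = 0.


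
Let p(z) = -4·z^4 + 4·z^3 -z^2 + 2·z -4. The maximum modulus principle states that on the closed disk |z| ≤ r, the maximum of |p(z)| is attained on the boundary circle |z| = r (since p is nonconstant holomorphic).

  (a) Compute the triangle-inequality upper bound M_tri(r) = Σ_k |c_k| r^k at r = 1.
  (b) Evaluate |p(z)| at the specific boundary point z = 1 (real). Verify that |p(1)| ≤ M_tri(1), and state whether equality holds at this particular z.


Coefficients: c_0 = -4, c_1 = 2, c_2 = -1, c_3 = 4, c_4 = -4. Radius r = 1.
Part (a). Triangle bound: M_tri(r) = Σ_k |c_k| r^k
  = |-4|·1^0 + |2|·1^1 + |-1|·1^2 + |4|·1^3 + |-4|·1^4
  = 4 + 2 + 1 + 4 + 4 = 15.
This bounds M(r) := max_{|z|=r} |p(z)| from above; equality holds iff all terms c_k z^k can be made to align in phase at a single z on |z|=r.
Part (b). At z = 1 (real, on the circle |z| = r):
  p(1) = (-4)·1^0 + (2)·1^1 + (-1)·1^2 + (4)·1^3 + (-4)·1^4 = -3.
  |p(1)| = 3.
Check: |p(1)| = 3 ≤ 15 = M_tri(1). ✓ Equality does not hold at z = 1 (the coefficients have mixed signs, so the terms do not all align in phase there).

M_tri(1) = 15; |p(1)| = 3; equality at z=1: no.


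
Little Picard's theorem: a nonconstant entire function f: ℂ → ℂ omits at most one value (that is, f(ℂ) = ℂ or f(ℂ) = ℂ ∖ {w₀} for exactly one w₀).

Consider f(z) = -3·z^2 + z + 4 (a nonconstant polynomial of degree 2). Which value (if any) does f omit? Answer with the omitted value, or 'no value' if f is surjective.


Little Picard bounds the complement of f(ℂ) to at most one point.
For every w ∈ ℂ, the equation p(z) − w = 0 is a nonconstant polynomial in z and hence has at least one root by the fundamental theorem of algebra. So p is surjective onto ℂ, omitting no value.

Omitted value: no value.


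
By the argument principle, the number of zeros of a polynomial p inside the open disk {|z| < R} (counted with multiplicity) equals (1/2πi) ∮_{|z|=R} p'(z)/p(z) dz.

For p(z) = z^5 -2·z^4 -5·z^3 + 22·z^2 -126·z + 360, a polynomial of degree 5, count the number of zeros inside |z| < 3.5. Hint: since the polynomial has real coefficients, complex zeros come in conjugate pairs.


The zeros of p are: -4, (3 + 1i), (3 - 1i), (0 + 3i), (0 - 3i).
Their magnitudes are: 4, 3.162, 3.162, 3, 3.
Zeros with |z| < R = 3.5: (3 + 1i), (3 - 1i), (0 + 3i), (0 - 3i).
Count = 4.
By the argument principle, (1/2πi) ∮_{|z|=R} p'(z)/p(z) dz equals exactly this count.

Number of zeros inside |z| < 3.5: 4.


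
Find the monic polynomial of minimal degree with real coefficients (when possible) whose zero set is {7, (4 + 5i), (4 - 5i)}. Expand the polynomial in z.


The polynomial is p(z) = ∏_{α ∈ S} (z − α), where S = {7, (4 + 5i), (4 - 5i)}.
Expanding the product yields: p(z) = z^3 -15·z^2 + 97·z -287.
Note conjugate pairs combine to real quadratics: (z − (4+5i))(z − (4−5i)) = z² − 8z + 41.
The resulting polynomial has degree 3 and real coefficients as required.

p(z) = z^3 -15·z^2 + 97·z -287.


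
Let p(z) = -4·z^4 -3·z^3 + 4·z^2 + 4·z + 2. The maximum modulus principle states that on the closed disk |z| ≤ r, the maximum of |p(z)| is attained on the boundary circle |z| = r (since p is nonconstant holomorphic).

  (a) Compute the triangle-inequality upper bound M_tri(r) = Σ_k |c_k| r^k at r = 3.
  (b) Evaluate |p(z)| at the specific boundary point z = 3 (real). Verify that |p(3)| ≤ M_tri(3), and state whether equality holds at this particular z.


Coefficients: c_0 = 2, c_1 = 4, c_2 = 4, c_3 = -3, c_4 = -4. Radius r = 3.
Part (a). Triangle bound: M_tri(r) = Σ_k |c_k| r^k
  = |2|·3^0 + |4|·3^1 + |4|·3^2 + |-3|·3^3 + |-4|·3^4
  = 2 + 12 + 36 + 81 + 324 = 455.
This bounds M(r) := max_{|z|=r} |p(z)| from above; equality holds iff all terms c_k z^k can be made to align in phase at a single z on |z|=r.
Part (b). At z = 3 (real, on the circle |z| = r):
  p(3) = (2)·3^0 + (4)·3^1 + (4)·3^2 + (-3)·3^3 + (-4)·3^4 = -355.
  |p(3)| = 355.
Check: |p(3)| = 355 ≤ 455 = M_tri(3). ✓ Equality does not hold at z = 3 (the coefficients have mixed signs, so the terms do not all align in phase there).

M_tri(3) = 455; |p(3)| = 355; equality at z=3: no.


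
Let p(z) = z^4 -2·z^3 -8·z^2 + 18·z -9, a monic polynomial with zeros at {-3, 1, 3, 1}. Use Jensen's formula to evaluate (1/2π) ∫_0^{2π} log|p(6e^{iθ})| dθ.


Zeros: -3, 1, 1, 3; r = 6.
Inside |z| < r: -3, 1, 1, 3. Outside (|z| ≥ r): ∅.
p(0) = -9, so log|p(0)| = log(9) = 2.1972.
Apply Jensen: I(r) = log|p(0)| + Σ_k log(r/|z_k|), summed over zeros inside |z| < r.
  log(r/|z_k|) for z_k = -3: log(6/3) = 0.6931
  log(r/|z_k|) for z_k = 1: log(6/1) = 1.7918
  log(r/|z_k|) for z_k = 3: log(6/3) = 0.6931
  log(r/|z_k|) for z_k = 1: log(6/1) = 1.7918
Sum over inside zeros: 4.9698.
I(r) = log|p(0)| + (inside sum) = 2.1972 + 4.9698 = 7.1670.
Closed form (all zeros inside, monic): I(r) = n·log(r) = 4·log(6) = 7.1670. ✓

I(r) ≈ 7.1670.


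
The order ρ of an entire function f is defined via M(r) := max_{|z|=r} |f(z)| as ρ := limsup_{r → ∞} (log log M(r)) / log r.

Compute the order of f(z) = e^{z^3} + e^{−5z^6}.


Each summand is entire of order 3 and 6 respectively (as in the single-exponential case). The order of a sum is at most the max of the orders, so ρ ≤ 6. For the lower bound: on |z|=r choose arg z so that -5z^6 is real positive; then |e^{-5z^6}| = e^{5r^6} while |e^{1z^3}| ≤ e^{1r^3} = o(e^{5r^6}). So |f| ≥ e^{5r^6}(1 − o(1)) and ρ ≥ 6. Hence ρ = max(3, 6) = 6.
Therefore ρ = 6.

Order ρ = 6.


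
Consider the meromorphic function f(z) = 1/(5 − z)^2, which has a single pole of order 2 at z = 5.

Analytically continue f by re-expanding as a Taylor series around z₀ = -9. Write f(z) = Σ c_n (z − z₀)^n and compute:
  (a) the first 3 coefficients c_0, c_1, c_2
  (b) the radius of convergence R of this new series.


Let w = z − z₀, so z = z₀ + w.
Then 5 − z = 5 − (z₀ + w) = (5 − z₀) − w = 14 − w.
f(z) = 1/(14 − w)^2 = (1/(14)^2) · (1 − w/(14))^{−2}.
By the binomial series (1−u)^{−2} = Σ_{n≥0} C(n+1, 1) u^n for |u|<1, with u = w/(14):
  c_n = C(n+1, 1) / (14)^(n+2).
  c_0 = 1/(14)^2 = 1/196.
  c_1 = 2/(14)^3 = 1/1372.
  c_2 = 3/(14)^4 = 3/38416.
The series is valid for |w/d| < 1, i.e. |z − z₀| < |d|.
Radius of convergence: R = |5 − z₀| = |14| = 14 (distance from z₀ to the singularity z = 5).

c_0 = 1/196, c_1 = 1/1372, c_2 = 3/38416; R = 14.


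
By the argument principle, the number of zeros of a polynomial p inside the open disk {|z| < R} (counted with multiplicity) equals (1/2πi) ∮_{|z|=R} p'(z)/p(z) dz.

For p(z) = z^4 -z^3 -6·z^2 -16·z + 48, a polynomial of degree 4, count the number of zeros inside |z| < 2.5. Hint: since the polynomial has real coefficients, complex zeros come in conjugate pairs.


The zeros of p are: 2, 3, (-2 + 2i), (-2 - 2i).
Their magnitudes are: 2, 3, 2.828, 2.828.
Zeros with |z| < R = 2.5: 2.
Count = 1.
By the argument principle, (1/2πi) ∮_{|z|=R} p'(z)/p(z) dz equals exactly this count.

Number of zeros inside |z| < 2.5: 1.


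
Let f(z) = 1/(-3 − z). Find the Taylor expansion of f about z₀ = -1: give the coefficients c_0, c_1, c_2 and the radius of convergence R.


Let w = z − z₀, so z = z₀ + w.
Then -3 − z = -3 − (z₀ + w) = (-3 − z₀) − w = -2 − w.
f(z) = 1/(-2 − w) = (1/(-2)) · 1/(1 − w/(-2)) = Σ_{n≥0} w^n / (-2)^(n+1).
So c_n = 1/(-2)^(n+1):
  c_0 = 1/(-2)^1 = -1/2.
  c_1 = 1/(-2)^2 = 1/4.
  c_2 = 1/(-2)^3 = -1/8.
The series is valid for |w/d| < 1, i.e. |z − z₀| < |d|.
Radius of convergence: R = |-3 − z₀| = |-2| = 2 (distance from z₀ to the singularity z = -3).

c_0 = -1/2, c_1 = 1/4, c_2 = -1/8; R = 2.


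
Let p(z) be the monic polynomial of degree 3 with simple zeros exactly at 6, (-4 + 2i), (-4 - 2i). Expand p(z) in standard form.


The polynomial is p(z) = ∏_{α ∈ S} (z − α), where S = {6, (-4 + 2i), (-4 - 2i)}.
Expanding the product yields: p(z) = z^3 + 2·z^2 -28·z -120.
Note conjugate pairs combine to real quadratics: (z − (-4+2i))(z − (-4−2i)) = z² + 8z + 20.
The resulting polynomial has degree 3 and real coefficients as required.

p(z) = z^3 + 2·z^2 -28·z -120.


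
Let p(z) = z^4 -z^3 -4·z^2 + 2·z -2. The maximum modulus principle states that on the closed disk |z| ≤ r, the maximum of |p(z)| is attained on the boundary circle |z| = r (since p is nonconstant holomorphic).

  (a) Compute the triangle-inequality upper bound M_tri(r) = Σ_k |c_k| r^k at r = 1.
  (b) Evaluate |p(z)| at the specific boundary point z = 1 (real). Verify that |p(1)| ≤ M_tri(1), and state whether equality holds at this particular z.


Coefficients: c_0 = -2, c_1 = 2, c_2 = -4, c_3 = -1, c_4 = 1. Radius r = 1.
Part (a). Triangle bound: M_tri(r) = Σ_k |c_k| r^k
  = |-2|·1^0 + |2|·1^1 + |-4|·1^2 + |-1|·1^3 + |1|·1^4
  = 2 + 2 + 4 + 1 + 1 = 10.
This bounds M(r) := max_{|z|=r} |p(z)| from above; equality holds iff all terms c_k z^k can be made to align in phase at a single z on |z|=r.
Part (b). At z = 1 (real, on the circle |z| = r):
  p(1) = (-2)·1^0 + (2)·1^1 + (-4)·1^2 + (-1)·1^3 + (1)·1^4 = -4.
  |p(1)| = 4.
Check: |p(1)| = 4 ≤ 10 = M_tri(1). ✓ Equality does not hold at z = 1 (the coefficients have mixed signs, so the terms do not all align in phase there).

M_tri(1) = 10; |p(1)| = 4; equality at z=1: no.


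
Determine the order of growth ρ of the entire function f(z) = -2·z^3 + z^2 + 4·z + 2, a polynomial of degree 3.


|f(z)| ≤ Σ|c_k|·r^k = O(r^3) as r → ∞. Polynomial growth is O(e^{r^ε}) for every ε > 0 (since r^3/e^{r^ε} → 0), so ρ ≤ ε for all ε > 0, i.e. ρ = 0. Every nonconstant polynomial has order 0.
Therefore ρ = 0.

Order ρ = 0.


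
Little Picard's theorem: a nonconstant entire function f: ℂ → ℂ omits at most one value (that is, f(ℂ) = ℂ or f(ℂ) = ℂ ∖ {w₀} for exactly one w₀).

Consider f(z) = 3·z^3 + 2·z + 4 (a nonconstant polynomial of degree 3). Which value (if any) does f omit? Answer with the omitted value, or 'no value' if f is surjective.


Little Picard bounds the complement of f(ℂ) to at most one point.
For every w ∈ ℂ, the equation p(z) − w = 0 is a nonconstant polynomial in z and hence has at least one root by the fundamental theorem of algebra. So p is surjective onto ℂ, omitting no value.

Omitted value: no value.


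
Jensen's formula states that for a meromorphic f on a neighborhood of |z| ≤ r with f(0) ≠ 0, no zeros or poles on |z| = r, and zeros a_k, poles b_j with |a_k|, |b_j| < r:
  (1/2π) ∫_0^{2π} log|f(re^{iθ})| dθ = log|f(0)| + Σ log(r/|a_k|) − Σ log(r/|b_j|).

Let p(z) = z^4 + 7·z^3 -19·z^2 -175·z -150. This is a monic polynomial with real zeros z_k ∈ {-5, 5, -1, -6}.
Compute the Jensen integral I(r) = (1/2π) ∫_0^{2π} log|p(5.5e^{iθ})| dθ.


Zeros: -6, -5, -1, 5; r = 5.5.
Inside |z| < r: -5, -1, 5. Outside (|z| ≥ r): -6.
p(0) = -150, so log|p(0)| = log(150) = 5.0106.
Apply Jensen: I(r) = log|p(0)| + Σ_k log(r/|z_k|), summed over zeros inside |z| < r.
  log(r/|z_k|) for z_k = -5: log(5.5/5) = 0.0953
  log(r/|z_k|) for z_k = 5: log(5.5/5) = 0.0953
  log(r/|z_k|) for z_k = -1: log(5.5/1) = 1.7047
  Outside zeros (-6) contribute nothing to the Jensen sum.
Sum over inside zeros: 1.8954.
I(r) = log|p(0)| + (inside sum) = 5.0106 + 1.8954 = 6.9060.
Note: since some zeros are outside |z| ≤ r, the simplified n·log(r) form does NOT apply — only the inside zeros contribute.

I(r) ≈ 6.9060.


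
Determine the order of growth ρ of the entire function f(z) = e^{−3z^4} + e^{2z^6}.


Each summand is entire of order 4 and 6 respectively (as in the single-exponential case). The order of a sum is at most the max of the orders, so ρ ≤ 6. For the lower bound: on |z|=r choose arg z so that 2z^6 is real positive; then |e^{2z^6}| = e^{2r^6} while |e^{-3z^4}| ≤ e^{3r^4} = o(e^{2r^6}). So |f| ≥ e^{2r^6}(1 − o(1)) and ρ ≥ 6. Hence ρ = max(4, 6) = 6.
Therefore ρ = 6.

Order ρ = 6.


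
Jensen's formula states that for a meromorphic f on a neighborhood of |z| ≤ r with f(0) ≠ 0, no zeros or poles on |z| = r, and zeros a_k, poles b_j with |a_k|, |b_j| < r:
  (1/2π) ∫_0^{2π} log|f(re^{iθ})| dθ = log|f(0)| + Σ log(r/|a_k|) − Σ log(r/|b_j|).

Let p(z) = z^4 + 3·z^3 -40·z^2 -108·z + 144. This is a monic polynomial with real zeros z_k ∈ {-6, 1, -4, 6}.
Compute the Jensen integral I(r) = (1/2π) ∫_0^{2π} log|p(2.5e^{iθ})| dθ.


Zeros: -6, -4, 1, 6; r = 2.5.
Inside |z| < r: 1. Outside (|z| ≥ r): -6, -4, 6.
p(0) = 144, so log|p(0)| = log(144) = 4.9698.
Apply Jensen: I(r) = log|p(0)| + Σ_k log(r/|z_k|), summed over zeros inside |z| < r.
  log(r/|z_k|) for z_k = 1: log(2.5/1) = 0.9163
  Outside zeros (-6, -4, 6) contribute nothing to the Jensen sum.
Sum over inside zeros: 0.9163.
I(r) = log|p(0)| + (inside sum) = 4.9698 + 0.9163 = 5.8861.
Note: since some zeros are outside |z| ≤ r, the simplified n·log(r) form does NOT apply — only the inside zeros contribute.

I(r) ≈ 5.8861.


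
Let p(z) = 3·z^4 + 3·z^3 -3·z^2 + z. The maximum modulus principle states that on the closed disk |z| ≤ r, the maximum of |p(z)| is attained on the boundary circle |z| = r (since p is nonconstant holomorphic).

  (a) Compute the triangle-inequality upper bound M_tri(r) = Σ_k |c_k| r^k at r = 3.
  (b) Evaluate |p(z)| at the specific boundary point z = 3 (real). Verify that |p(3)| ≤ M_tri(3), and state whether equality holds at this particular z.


Coefficients: c_0 = 0, c_1 = 1, c_2 = -3, c_3 = 3, c_4 = 3. Radius r = 3.
Part (a). Triangle bound: M_tri(r) = Σ_k |c_k| r^k
  = |0|·3^0 + |1|·3^1 + |-3|·3^2 + |3|·3^3 + |3|·3^4
  = 0 + 3 + 27 + 81 + 243 = 354.
This bounds M(r) := max_{|z|=r} |p(z)| from above; equality holds iff all terms c_k z^k can be made to align in phase at a single z on |z|=r.
Part (b). At z = 3 (real, on the circle |z| = r):
  p(3) = (0)·3^0 + (1)·3^1 + (-3)·3^2 + (3)·3^3 + (3)·3^4 = 300.
  |p(3)| = 300.
Check: |p(3)| = 300 ≤ 354 = M_tri(3). ✓ Equality does not hold at z = 3 (the coefficients have mixed signs, so the terms do not all align in phase there).

M_tri(3) = 354; |p(3)| = 300; equality at z=3: no.


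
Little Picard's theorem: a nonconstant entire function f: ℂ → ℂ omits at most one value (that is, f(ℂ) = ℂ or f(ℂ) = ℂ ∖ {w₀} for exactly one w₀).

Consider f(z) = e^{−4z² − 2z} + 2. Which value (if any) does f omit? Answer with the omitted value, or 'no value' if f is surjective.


Little Picard bounds the complement of f(ℂ) to at most one point.
The exponent g(z) = −4z² − 2z is a nonconstant polynomial, hence surjective onto ℂ. So e^{g(z)} takes every value in {e^w : w ∈ ℂ} = ℂ ∖ {0}. Adding 2 shifts the range to ℂ ∖ {2}. f omits exactly 2.

Omitted value: 2.


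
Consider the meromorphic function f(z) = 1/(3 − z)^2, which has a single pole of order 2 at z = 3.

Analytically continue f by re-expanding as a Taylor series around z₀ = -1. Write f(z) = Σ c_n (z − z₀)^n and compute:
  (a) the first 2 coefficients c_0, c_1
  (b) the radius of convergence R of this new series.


Let w = z − z₀, so z = z₀ + w.
Then 3 − z = 3 − (z₀ + w) = (3 − z₀) − w = 4 − w.
f(z) = 1/(4 − w)^2 = (1/(4)^2) · (1 − w/(4))^{−2}.
By the binomial series (1−u)^{−2} = Σ_{n≥0} C(n+1, 1) u^n for |u|<1, with u = w/(4):
  c_n = C(n+1, 1) / (4)^(n+2).
  c_0 = 1/(4)^2 = 1/16.
  c_1 = 2/(4)^3 = 1/32.
The series is valid for |w/d| < 1, i.e. |z − z₀| < |d|.
Radius of convergence: R = |3 − z₀| = |4| = 4 (distance from z₀ to the singularity z = 3).

c_0 = 1/16, c_1 = 1/32; R = 4.


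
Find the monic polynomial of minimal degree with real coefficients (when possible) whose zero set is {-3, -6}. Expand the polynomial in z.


The polynomial is p(z) = ∏_{α ∈ S} (z − α), where S = {-3, -6}.
Expanding the product yields: p(z) = z^2 + 9·z + 18.
The resulting polynomial has degree 2 and real coefficients as required.

p(z) = z^2 + 9·z + 18.


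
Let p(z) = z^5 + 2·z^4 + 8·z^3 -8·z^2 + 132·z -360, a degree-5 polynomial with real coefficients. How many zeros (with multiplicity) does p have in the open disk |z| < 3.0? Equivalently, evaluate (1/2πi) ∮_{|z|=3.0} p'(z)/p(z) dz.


The zeros of p are: (-3 + 3i), (-3 - 3i), (1 + 3i), (1 - 3i), 2.
Their magnitudes are: 4.243, 4.243, 3.162, 3.162, 2.
Zeros with |z| < R = 3.0: 2.
Count = 1.
By the argument principle, (1/2πi) ∮_{|z|=R} p'(z)/p(z) dz equals exactly this count.

Number of zeros inside |z| < 3.0: 1.


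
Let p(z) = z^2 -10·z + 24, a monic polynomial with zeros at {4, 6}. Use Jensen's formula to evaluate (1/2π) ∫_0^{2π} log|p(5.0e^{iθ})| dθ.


Zeros: 4, 6; r = 5.0.
Inside |z| < r: 4. Outside (|z| ≥ r): 6.
p(0) = 24, so log|p(0)| = log(24) = 3.1781.
Apply Jensen: I(r) = log|p(0)| + Σ_k log(r/|z_k|), summed over zeros inside |z| < r.
  log(r/|z_k|) for z_k = 4: log(5.0/4) = 0.2231
  Outside zeros (6) contribute nothing to the Jensen sum.
Sum over inside zeros: 0.2231.
I(r) = log|p(0)| + (inside sum) = 3.1781 + 0.2231 = 3.4012.
Note: since some zeros are outside |z| ≤ r, the simplified n·log(r) form does NOT apply — only the inside zeros contribute.

I(r) ≈ 3.4012.


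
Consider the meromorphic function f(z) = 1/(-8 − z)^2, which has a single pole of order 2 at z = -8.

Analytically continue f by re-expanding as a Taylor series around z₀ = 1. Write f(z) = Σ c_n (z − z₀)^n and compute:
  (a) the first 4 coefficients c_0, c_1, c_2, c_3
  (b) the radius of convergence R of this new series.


Let w = z − z₀, so z = z₀ + w.
Then -8 − z = -8 − (z₀ + w) = (-8 − z₀) − w = -9 − w.
f(z) = 1/(-9 − w)^2 = (1/(-9)^2) · (1 − w/(-9))^{−2}.
By the binomial series (1−u)^{−2} = Σ_{n≥0} C(n+1, 1) u^n for |u|<1, with u = w/(-9):
  c_n = C(n+1, 1) / (-9)^(n+2).
  c_0 = 1/(-9)^2 = 1/81.
  c_1 = 2/(-9)^3 = -2/729.
  c_2 = 3/(-9)^4 = 1/2187.
  c_3 = 4/(-9)^5 = -4/59049.
The series is valid for |w/d| < 1, i.e. |z − z₀| < |d|.
Radius of convergence: R = |-8 − z₀| = |-9| = 9 (distance from z₀ to the singularity z = -8).

c_0 = 1/81, c_1 = -2/729, c_2 = 1/2187, c_3 = -4/59049; R = 9.


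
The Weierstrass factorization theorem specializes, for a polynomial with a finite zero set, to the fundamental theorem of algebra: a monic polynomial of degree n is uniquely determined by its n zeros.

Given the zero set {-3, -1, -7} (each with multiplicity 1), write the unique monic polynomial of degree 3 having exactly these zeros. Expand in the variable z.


The polynomial is p(z) = ∏_{α ∈ S} (z − α), where S = {-3, -1, -7}.
Expanding the product yields: p(z) = z^3 + 11·z^2 + 31·z + 21.
The resulting polynomial has degree 3 and real coefficients as required.

p(z) = z^3 + 11·z^2 + 31·z + 21.


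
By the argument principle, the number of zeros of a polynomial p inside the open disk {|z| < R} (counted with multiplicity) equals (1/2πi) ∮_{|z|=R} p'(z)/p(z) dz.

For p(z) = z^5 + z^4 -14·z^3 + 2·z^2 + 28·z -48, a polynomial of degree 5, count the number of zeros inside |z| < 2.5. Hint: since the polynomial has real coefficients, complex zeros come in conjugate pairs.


The zeros of p are: -4, -2, 3, (1 + 1i), (1 - 1i).
Their magnitudes are: 4, 2, 3, 1.414, 1.414.
Zeros with |z| < R = 2.5: -2, (1 + 1i), (1 - 1i).
Count = 3.
By the argument principle, (1/2πi) ∮_{|z|=R} p'(z)/p(z) dz equals exactly this count.

Number of zeros inside |z| < 2.5: 3.


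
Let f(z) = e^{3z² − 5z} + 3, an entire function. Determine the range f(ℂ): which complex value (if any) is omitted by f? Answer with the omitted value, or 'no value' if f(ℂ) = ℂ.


Little Picard bounds the complement of f(ℂ) to at most one point.
The exponent g(z) = 3z² − 5z is a nonconstant polynomial, hence surjective onto ℂ. So e^{g(z)} takes every value in {e^w : w ∈ ℂ} = ℂ ∖ {0}. Adding 3 shifts the range to ℂ ∖ {3}. f omits exactly 3.

Omitted value: 3.


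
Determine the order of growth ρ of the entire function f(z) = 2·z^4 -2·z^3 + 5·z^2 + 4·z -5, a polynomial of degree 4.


|f(z)| ≤ Σ|c_k|·r^k = O(r^4) as r → ∞. Polynomial growth is O(e^{r^ε}) for every ε > 0 (since r^4/e^{r^ε} → 0), so ρ ≤ ε for all ε > 0, i.e. ρ = 0. Every nonconstant polynomial has order 0.
Therefore ρ = 0.

Order ρ = 0.


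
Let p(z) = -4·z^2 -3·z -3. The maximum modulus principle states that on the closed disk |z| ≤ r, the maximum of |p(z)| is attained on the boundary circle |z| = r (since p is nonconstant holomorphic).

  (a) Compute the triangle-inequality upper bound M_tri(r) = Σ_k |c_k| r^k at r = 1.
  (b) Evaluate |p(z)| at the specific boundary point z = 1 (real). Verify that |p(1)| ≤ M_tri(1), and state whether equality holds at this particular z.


Coefficients: c_0 = -3, c_1 = -3, c_2 = -4. Radius r = 1.
Part (a). Triangle bound: M_tri(r) = Σ_k |c_k| r^k
  = |-3|·1^0 + |-3|·1^1 + |-4|·1^2
  = 3 + 3 + 4 = 10.
This bounds M(r) := max_{|z|=r} |p(z)| from above; equality holds iff all terms c_k z^k can be made to align in phase at a single z on |z|=r.
Part (b). At z = 1 (real, on the circle |z| = r):
  p(1) = (-3)·1^0 + (-3)·1^1 + (-4)·1^2 = -10.
  |p(1)| = 10.
Since all nonzero coefficients share the same sign, |p(1)| = 10 = M_tri(1); the triangle bound is attained at z = 1, so in fact M(r) = 10.

M_tri(1) = 10; |p(1)| = 10; equality at z=1: yes.


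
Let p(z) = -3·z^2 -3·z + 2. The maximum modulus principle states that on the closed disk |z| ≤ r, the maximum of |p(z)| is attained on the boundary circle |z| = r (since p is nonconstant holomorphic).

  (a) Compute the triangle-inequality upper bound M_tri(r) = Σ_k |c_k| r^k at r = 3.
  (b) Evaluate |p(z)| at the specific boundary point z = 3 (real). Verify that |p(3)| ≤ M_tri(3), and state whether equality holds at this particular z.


Coefficients: c_0 = 2, c_1 = -3, c_2 = -3. Radius r = 3.
Part (a). Triangle bound: M_tri(r) = Σ_k |c_k| r^k
  = |2|·3^0 + |-3|·3^1 + |-3|·3^2
  = 2 + 9 + 27 = 38.
This bounds M(r) := max_{|z|=r} |p(z)| from above; equality holds iff all terms c_k z^k can be made to align in phase at a single z on |z|=r.
Part (b). At z = 3 (real, on the circle |z| = r):
  p(3) = (2)·3^0 + (-3)·3^1 + (-3)·3^2 = -34.
  |p(3)| = 34.
Check: |p(3)| = 34 ≤ 38 = M_tri(3). ✓ Equality does not hold at z = 3 (the coefficients have mixed signs, so the terms do not all align in phase there).

M_tri(3) = 38; |p(3)| = 34; equality at z=3: no.


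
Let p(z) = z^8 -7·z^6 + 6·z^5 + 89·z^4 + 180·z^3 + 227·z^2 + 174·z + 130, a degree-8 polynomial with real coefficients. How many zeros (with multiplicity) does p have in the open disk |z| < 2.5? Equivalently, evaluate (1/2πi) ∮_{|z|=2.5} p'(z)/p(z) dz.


The zeros of p are: (0 + 1i), (0 - 1i), (3 + 2i), (3 - 2i), (-1 + 1i), (-1 - 1i), (-2 + 1i), (-2 - 1i).
Their magnitudes are: 1, 1, 3.606, 3.606, 1.414, 1.414, 2.236, 2.236.
Zeros with |z| < R = 2.5: (0 + 1i), (0 - 1i), (-1 + 1i), (-1 - 1i), (-2 + 1i), (-2 - 1i).
Count = 6.
By the argument principle, (1/2πi) ∮_{|z|=R} p'(z)/p(z) dz equals exactly this count.

Number of zeros inside |z| < 2.5: 6.


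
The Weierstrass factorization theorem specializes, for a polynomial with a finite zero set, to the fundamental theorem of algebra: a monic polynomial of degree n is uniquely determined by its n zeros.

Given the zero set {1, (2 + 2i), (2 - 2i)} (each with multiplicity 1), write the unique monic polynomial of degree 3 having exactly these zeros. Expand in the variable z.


The polynomial is p(z) = ∏_{α ∈ S} (z − α), where S = {1, (2 + 2i), (2 - 2i)}.
Expanding the product yields: p(z) = z^3 -5·z^2 + 12·z -8.
Note conjugate pairs combine to real quadratics: (z − (2+2i))(z − (2−2i)) = z² − 4z + 8.
The resulting polynomial has degree 3 and real coefficients as required.

p(z) = z^3 -5·z^2 + 12·z -8.


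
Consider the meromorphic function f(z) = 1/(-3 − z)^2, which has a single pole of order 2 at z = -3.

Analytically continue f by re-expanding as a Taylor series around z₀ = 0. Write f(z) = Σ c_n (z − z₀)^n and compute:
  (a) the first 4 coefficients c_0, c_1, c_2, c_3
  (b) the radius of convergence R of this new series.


Let w = z − z₀, so z = z₀ + w.
Then -3 − z = -3 − (z₀ + w) = (-3 − z₀) − w = -3 − w.
f(z) = 1/(-3 − w)^2 = (1/(-3)^2) · (1 − w/(-3))^{−2}.
By the binomial series (1−u)^{−2} = Σ_{n≥0} C(n+1, 1) u^n for |u|<1, with u = w/(-3):
  c_n = C(n+1, 1) / (-3)^(n+2).
  c_0 = 1/(-3)^2 = 1/9.
  c_1 = 2/(-3)^3 = -2/27.
  c_2 = 3/(-3)^4 = 1/27.
  c_3 = 4/(-3)^5 = -4/243.
The series is valid for |w/d| < 1, i.e. |z − z₀| < |d|.
Radius of convergence: R = |-3 − z₀| = |-3| = 3 (distance from z₀ to the singularity z = -3).

c_0 = 1/9, c_1 = -2/27, c_2 = 1/27, c_3 = -4/243; R = 3.


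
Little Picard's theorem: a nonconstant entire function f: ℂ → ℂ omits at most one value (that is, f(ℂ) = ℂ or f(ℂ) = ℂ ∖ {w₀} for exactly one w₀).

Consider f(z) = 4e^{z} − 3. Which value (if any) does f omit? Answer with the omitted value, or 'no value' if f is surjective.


Little Picard bounds the complement of f(ℂ) to at most one point.
e^{z} is never zero on ℂ, so 4·e^{z} takes every value in ℂ ∖ {0}. Adding -3 shifts the range to ℂ ∖ {-3}. Thus f omits exactly the value -3.

Omitted value: -3.


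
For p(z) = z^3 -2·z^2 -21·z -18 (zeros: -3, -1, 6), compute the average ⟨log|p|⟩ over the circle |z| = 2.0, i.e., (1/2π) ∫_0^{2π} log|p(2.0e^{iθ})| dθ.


Zeros: -3, -1, 6; r = 2.0.
Inside |z| < r: -1. Outside (|z| ≥ r): -3, 6.
p(0) = -18, so log|p(0)| = log(18) = 2.8904.
Apply Jensen: I(r) = log|p(0)| + Σ_k log(r/|z_k|), summed over zeros inside |z| < r.
  log(r/|z_k|) for z_k = -1: log(2.0/1) = 0.6931
  Outside zeros (-3, 6) contribute nothing to the Jensen sum.
Sum over inside zeros: 0.6931.
I(r) = log|p(0)| + (inside sum) = 2.8904 + 0.6931 = 3.5835.
Note: since some zeros are outside |z| ≤ r, the simplified n·log(r) form does NOT apply — only the inside zeros contribute.

I(r) ≈ 3.5835.


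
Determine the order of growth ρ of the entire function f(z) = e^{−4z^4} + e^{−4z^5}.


Each summand is entire of order 4 and 5 respectively (as in the single-exponential case). The order of a sum is at most the max of the orders, so ρ ≤ 5. For the lower bound: on |z|=r choose arg z so that -4z^5 is real positive; then |e^{-4z^5}| = e^{4r^5} while |e^{-4z^4}| ≤ e^{4r^4} = o(e^{4r^5}). So |f| ≥ e^{4r^5}(1 − o(1)) and ρ ≥ 5. Hence ρ = max(4, 5) = 5.
Therefore ρ = 5.

Order ρ = 5.


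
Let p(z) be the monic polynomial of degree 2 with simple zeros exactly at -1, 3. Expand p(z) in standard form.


The polynomial is p(z) = ∏_{α ∈ S} (z − α), where S = {-1, 3}.
Expanding the product yields: p(z) = z^2 -2·z -3.
The resulting polynomial has degree 2 and real coefficients as required.

p(z) = z^2 -2·z -3.


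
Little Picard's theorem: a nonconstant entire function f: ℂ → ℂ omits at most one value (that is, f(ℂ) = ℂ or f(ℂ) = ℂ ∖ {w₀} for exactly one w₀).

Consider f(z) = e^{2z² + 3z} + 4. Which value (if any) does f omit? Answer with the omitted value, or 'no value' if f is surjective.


Little Picard bounds the complement of f(ℂ) to at most one point.
The exponent g(z) = 2z² + 3z is a nonconstant polynomial, hence surjective onto ℂ. So e^{g(z)} takes every value in {e^w : w ∈ ℂ} = ℂ ∖ {0}. Adding 4 shifts the range to ℂ ∖ {4}. f omits exactly 4.

Omitted value: 4.


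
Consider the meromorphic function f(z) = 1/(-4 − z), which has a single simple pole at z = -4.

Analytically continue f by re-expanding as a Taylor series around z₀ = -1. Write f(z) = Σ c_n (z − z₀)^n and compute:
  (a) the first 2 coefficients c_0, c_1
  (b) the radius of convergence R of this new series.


Let w = z − z₀, so z = z₀ + w.
Then -4 − z = -4 − (z₀ + w) = (-4 − z₀) − w = -3 − w.
f(z) = 1/(-3 − w) = (1/(-3)) · 1/(1 − w/(-3)) = Σ_{n≥0} w^n / (-3)^(n+1).
So c_n = 1/(-3)^(n+1):
  c_0 = 1/(-3)^1 = -1/3.
  c_1 = 1/(-3)^2 = 1/9.
The series is valid for |w/d| < 1, i.e. |z − z₀| < |d|.
Radius of convergence: R = |-4 − z₀| = |-3| = 3 (distance from z₀ to the singularity z = -4).

c_0 = -1/3, c_1 = 1/9; R = 3.
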